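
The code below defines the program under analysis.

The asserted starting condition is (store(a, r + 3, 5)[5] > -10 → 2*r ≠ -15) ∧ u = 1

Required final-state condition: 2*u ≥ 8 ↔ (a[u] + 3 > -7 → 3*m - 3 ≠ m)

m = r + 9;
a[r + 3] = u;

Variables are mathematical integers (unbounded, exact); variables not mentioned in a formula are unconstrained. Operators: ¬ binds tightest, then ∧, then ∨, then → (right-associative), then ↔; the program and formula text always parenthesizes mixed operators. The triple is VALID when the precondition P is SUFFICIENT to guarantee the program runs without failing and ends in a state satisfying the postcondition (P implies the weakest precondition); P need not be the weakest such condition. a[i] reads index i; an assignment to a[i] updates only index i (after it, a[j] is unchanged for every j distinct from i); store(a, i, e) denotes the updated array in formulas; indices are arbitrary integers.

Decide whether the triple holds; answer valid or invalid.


Working backward. After the program, the postcondition 2*u ≥ 8 ↔ (a[u] + 3 > -7 → 3*m - 3 ≠ m) must hold; in canonical form it is 2*u ≥ 8 ↔ (a[u] > -10 → 2*m ≠ 3).
Before a[r + 3] := u: 2*u ≥ 8 ↔ (store(a, r + 3, u)[u] > -10 → 2*m ≠ 3)
Before m := r + 9: 2*u ≥ 8 ↔ (store(a, r + 3, u)[u] > -10 → 2*r ≠ -15)
The weakest precondition is 2*u ≥ 8 ↔ (store(a, r + 3, u)[u] > -10 → 2*r ≠ -15).
Check whether (store(a, r + 3, 5)[5] > -10 → 2*r ≠ -15) ∧ u = 1 implies it.
Countermodel: at the initial state a = {[1] = 0, [3] = 0, [5] = 0, elsewhere 0}, r = 0, u = 1, the precondition holds but the weakest precondition fails.
Answer: invalid


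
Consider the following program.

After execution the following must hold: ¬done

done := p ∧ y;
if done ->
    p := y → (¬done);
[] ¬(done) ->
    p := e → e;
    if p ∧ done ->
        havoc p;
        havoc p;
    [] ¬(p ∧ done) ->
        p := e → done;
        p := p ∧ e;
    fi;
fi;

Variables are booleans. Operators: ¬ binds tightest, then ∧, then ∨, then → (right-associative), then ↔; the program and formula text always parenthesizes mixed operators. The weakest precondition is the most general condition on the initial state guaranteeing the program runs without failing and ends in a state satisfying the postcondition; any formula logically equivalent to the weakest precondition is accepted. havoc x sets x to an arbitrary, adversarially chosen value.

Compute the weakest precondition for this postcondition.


Working backward. After the program, ¬done must hold.
Then branch requires ¬done; else branch requires done → (¬done).
Before the if: (done → (¬done)) ∧ ((¬done) → (done → (¬done)))
Before done := p ∧ y: ((p ∧ y) → (¬(p ∧ y))) ∧ ((¬(p ∧ y)) → ((p ∧ y) → (¬(p ∧ y))))
Answer: WP = ((p ∧ y) → (¬(p ∧ y))) ∧ ((¬(p ∧ y)) → ((p ∧ y) → (¬(p ∧ y))))


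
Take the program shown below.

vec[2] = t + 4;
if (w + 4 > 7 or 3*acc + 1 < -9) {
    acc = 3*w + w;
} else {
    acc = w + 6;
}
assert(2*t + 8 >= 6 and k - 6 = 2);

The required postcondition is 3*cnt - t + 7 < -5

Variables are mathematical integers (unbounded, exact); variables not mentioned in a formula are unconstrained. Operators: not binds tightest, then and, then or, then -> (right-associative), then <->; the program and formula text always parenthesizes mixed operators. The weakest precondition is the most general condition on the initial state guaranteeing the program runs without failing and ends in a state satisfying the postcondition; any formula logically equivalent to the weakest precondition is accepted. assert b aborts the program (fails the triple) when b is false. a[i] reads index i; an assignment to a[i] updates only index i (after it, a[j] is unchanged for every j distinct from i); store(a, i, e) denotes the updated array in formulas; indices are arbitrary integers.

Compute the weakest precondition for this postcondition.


Working backward. After the program, the postcondition 3*cnt - t + 7 < -5 must hold; in canonical form it is 3*cnt < t - 12.
Before assert 2*t + 8 >= 6 and k - 6 = 2: 2*t >= -2 and k = 8 and 3*cnt < t - 12
Then branch requires 2*t >= -2 and k = 8 and 3*cnt < t - 12; else branch requires 2*t >= -2 and k = 8 and 3*cnt < t - 12.
Before the if: ((w > 3 or 3*acc < -10) -> (2*t >= -2 and k = 8 and 3*cnt < t - 12)) and ((not (w > 3 or 3*acc < -10)) -> (2*t >= -2 and k = 8 and 3*cnt < t - 12))
Before vec[2] := t + 4: ((w > 3 or 3*acc < -10) -> (2*t >= -2 and k = 8 and 3*cnt < t - 12)) and ((not (w > 3 or 3*acc < -10)) -> (2*t >= -2 and k = 8 and 3*cnt < t - 12))
Answer: WP = ((w > 3 or 3*acc < -10) -> (2*t >= -2 and k = 8 and 3*cnt < t - 12)) and ((not (w > 3 or 3*acc < -10)) -> (2*t >= -2 and k = 8 and 3*cnt < t - 12))


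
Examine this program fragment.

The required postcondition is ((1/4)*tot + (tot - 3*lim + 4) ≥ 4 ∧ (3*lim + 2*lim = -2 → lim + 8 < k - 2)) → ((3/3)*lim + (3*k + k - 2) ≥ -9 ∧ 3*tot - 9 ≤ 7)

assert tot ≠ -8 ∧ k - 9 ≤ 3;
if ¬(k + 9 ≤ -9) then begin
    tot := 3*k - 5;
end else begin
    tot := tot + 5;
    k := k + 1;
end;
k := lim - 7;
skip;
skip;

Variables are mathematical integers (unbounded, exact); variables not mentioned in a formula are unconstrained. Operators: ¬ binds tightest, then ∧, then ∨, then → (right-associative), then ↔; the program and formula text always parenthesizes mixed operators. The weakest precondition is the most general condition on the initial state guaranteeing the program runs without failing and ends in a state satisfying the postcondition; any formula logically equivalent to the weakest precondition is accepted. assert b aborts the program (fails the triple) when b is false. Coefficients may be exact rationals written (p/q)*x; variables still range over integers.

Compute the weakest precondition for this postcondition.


Working backward. After the program, the postcondition ((1/4)*tot + (tot - 3*lim + 4) ≥ 4 ∧ (3*lim + 2*lim = -2 → lim + 8 < k - 2)) → ((3/3)*lim + (3*k + k - 2) ≥ -9 ∧ 3*tot - 9 ≤ 7) must hold; in canonical form it is ((5/4)*tot ≥ 3*lim ∧ (5*lim = -2 → lim < k - 10)) → (4*k + lim ≥ -7 ∧ 3*tot ≤ 16).
Before skip: ((5/4)*tot ≥ 3*lim ∧ (5*lim = -2 → lim < k - 10)) → (4*k + lim ≥ -7 ∧ 3*tot ≤ 16)
Before skip: ((5/4)*tot ≥ 3*lim ∧ (5*lim = -2 → lim < k - 10)) → (4*k + lim ≥ -7 ∧ 3*tot ≤ 16)
Before k := lim - 7: ((5/4)*tot ≥ 3*lim ∧ (¬(5*lim = -2))) → (5*lim ≥ 21 ∧ 3*tot ≤ 16)
Then branch requires ((15/4)*k ≥ 3*lim + 25/4 ∧ (¬(5*lim = -2))) → (5*lim ≥ 21 ∧ 9*k ≤ 31); else branch requires ((5/4)*tot ≥ 3*lim - 25/4 ∧ (¬(5*lim = -2))) → (5*lim ≥ 21 ∧ 3*tot ≤ 1).
Before the if: ((¬(k ≤ -18)) → (((15/4)*k ≥ 3*lim + 25/4 ∧ (¬(5*lim = -2))) → (5*lim ≥ 21 ∧ 9*k ≤ 31))) ∧ (k ≤ -18 → (((5/4)*tot ≥ 3*lim - 25/4 ∧ (¬(5*lim = -2))) → (5*lim ≥ 21 ∧ 3*tot ≤ 1)))
Before assert tot ≠ -8 ∧ k - 9 ≤ 3: tot ≠ -8 ∧ k ≤ 12 ∧ ((¬(k ≤ -18)) → (((15/4)*k ≥ 3*lim + 25/4 ∧ (¬(5*lim = -2))) → (5*lim ≥ 21 ∧ 9*k ≤ 31))) ∧ (k ≤ -18 → (((5/4)*tot ≥ 3*lim - 25/4 ∧ (¬(5*lim = -2))) → (5*lim ≥ 21 ∧ 3*tot ≤ 1)))
Answer: WP = tot ≠ -8 ∧ k ≤ 12 ∧ ((¬(k ≤ -18)) → (((15/4)*k ≥ 3*lim + 25/4 ∧ (¬(5*lim = -2))) → (5*lim ≥ 21 ∧ 9*k ≤ 31))) ∧ (k ≤ -18 → (((5/4)*tot ≥ 3*lim - 25/4 ∧ (¬(5*lim = -2))) → (5*lim ≥ 21 ∧ 3*tot ≤ 1)))


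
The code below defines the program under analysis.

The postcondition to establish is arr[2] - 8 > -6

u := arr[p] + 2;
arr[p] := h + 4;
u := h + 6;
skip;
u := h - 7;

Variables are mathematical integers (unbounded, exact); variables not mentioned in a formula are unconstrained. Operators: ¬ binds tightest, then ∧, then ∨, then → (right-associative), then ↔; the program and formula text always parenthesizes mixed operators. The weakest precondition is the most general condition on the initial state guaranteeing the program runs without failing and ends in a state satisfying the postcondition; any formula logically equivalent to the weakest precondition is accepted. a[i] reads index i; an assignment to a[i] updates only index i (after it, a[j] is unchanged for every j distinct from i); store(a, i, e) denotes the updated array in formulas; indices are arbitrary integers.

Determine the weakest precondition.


Working backward. After the program, the postcondition arr[2] - 8 > -6 must hold; in canonical form it is arr[2] > 2.
Before u := h - 7: arr[2] > 2
Before skip: arr[2] > 2
Before u := h + 6: arr[2] > 2
Before arr[p] := h + 4: store(arr, p, h + 4)[2] > 2
Before u := arr[p] + 2: store(arr, p, h + 4)[2] > 2
Answer: WP = store(arr, p, h + 4)[2] > 2


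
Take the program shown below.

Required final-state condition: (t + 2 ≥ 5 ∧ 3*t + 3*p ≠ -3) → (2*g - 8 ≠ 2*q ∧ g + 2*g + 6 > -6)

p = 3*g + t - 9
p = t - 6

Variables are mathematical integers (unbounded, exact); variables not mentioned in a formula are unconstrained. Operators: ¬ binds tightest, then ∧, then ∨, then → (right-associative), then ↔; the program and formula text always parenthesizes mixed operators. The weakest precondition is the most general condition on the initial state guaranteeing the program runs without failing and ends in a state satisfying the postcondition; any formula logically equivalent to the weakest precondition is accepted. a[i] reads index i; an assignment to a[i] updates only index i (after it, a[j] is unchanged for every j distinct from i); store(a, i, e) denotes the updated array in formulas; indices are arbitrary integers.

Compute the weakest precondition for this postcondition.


Working backward. After the program, the postcondition (t + 2 ≥ 5 ∧ 3*t + 3*p ≠ -3) → (2*g - 8 ≠ 2*q ∧ g + 2*g + 6 > -6) must hold; in canonical form it is (t ≥ 3 ∧ 3*p + 3*t ≠ -3) → (2*g ≠ 2*q + 8 ∧ 3*g > -12).
Before p := t - 6: (t ≥ 3 ∧ 6*t ≠ 15) → (2*g ≠ 2*q + 8 ∧ 3*g > -12)
Before p := 3*g + t - 9: (t ≥ 3 ∧ 6*t ≠ 15) → (2*g ≠ 2*q + 8 ∧ 3*g > -12)
Answer: WP = (t ≥ 3 ∧ 6*t ≠ 15) → (2*g ≠ 2*q + 8 ∧ 3*g > -12)


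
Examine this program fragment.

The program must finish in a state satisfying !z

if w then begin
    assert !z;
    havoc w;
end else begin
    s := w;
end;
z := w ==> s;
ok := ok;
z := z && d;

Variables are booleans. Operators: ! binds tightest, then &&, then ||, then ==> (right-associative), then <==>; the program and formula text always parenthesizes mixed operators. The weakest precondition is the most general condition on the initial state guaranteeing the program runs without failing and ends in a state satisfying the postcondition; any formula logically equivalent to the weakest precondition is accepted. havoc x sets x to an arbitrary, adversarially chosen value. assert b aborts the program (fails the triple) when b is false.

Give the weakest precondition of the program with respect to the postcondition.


Working backward. After the program, !z must hold.
Before z := z && d: !(z && d)
Before ok := ok: !(z && d)
Before z := w ==> s: !((w ==> s) && d)
Then branch requires (!z) && (!(s && d)) && (!d); else branch requires !d.
Before the if: (w ==> ((!z) && (!(s && d)) && (!d))) && ((!w) ==> (!d))
Answer: WP = (w ==> ((!z) && (!(s && d)) && (!d))) && ((!w) ==> (!d))


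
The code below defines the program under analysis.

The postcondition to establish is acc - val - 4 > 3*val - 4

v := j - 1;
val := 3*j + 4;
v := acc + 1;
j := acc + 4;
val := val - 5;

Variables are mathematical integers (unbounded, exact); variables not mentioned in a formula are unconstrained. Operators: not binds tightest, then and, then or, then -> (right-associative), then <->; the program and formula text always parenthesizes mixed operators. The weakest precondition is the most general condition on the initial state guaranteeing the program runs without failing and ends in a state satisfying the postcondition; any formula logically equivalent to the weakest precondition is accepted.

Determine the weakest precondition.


Working backward. After the program, the postcondition acc - val - 4 > 3*val - 4 must hold; in canonical form it is acc > 4*val.
Before val := val - 5: acc > 4*val - 20
Before j := acc + 4: acc > 4*val - 20
Before v := acc + 1: acc > 4*val - 20
Before val := 3*j + 4: acc > 12*j - 4
Before v := j - 1: acc > 12*j - 4
Answer: WP = acc > 12*j - 4


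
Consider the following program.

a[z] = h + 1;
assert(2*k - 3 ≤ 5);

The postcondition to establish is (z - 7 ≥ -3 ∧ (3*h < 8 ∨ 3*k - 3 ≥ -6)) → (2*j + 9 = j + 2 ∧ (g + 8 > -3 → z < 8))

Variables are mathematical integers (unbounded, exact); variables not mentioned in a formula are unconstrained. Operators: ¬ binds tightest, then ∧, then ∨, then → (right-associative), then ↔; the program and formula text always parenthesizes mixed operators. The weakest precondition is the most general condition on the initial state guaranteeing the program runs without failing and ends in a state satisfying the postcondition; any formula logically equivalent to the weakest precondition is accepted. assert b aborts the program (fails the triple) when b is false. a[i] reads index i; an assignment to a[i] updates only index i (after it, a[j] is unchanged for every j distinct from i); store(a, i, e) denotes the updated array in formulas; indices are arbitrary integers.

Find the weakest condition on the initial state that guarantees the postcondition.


Working backward. After the program, the postcondition (z - 7 ≥ -3 ∧ (3*h < 8 ∨ 3*k - 3 ≥ -6)) → (2*j + 9 = j + 2 ∧ (g + 8 > -3 → z < 8)) must hold; in canonical form it is (z ≥ 4 ∧ (3*h < 8 ∨ 3*k ≥ -3)) → (j = -7 ∧ (g > -11 → z < 8)).
Before assert 2*k - 3 ≤ 5: 2*k ≤ 8 ∧ ((z ≥ 4 ∧ (3*h < 8 ∨ 3*k ≥ -3)) → (j = -7 ∧ (g > -11 → z < 8)))
Before a[z] := h + 1: 2*k ≤ 8 ∧ ((z ≥ 4 ∧ (3*h < 8 ∨ 3*k ≥ -3)) → (j = -7 ∧ (g > -11 → z < 8)))
Answer: WP = 2*k ≤ 8 ∧ ((z ≥ 4 ∧ (3*h < 8 ∨ 3*k ≥ -3)) → (j = -7 ∧ (g > -11 → z < 8)))


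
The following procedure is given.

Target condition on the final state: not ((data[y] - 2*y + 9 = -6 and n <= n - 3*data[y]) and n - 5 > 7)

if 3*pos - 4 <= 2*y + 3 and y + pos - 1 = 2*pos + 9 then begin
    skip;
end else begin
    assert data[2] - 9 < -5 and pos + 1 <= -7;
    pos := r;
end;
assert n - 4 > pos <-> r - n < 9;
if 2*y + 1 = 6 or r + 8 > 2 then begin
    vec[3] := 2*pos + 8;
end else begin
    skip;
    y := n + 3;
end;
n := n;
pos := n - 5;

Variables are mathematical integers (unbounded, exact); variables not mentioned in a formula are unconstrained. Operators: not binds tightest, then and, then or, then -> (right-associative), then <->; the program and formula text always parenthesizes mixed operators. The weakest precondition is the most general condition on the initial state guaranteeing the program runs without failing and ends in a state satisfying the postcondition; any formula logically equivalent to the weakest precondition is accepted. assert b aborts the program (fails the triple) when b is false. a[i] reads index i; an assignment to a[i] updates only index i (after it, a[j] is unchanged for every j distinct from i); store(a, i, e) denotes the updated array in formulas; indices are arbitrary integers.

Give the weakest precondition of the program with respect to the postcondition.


Working backward. After the program, the postcondition not ((data[y] - 2*y + 9 = -6 and n <= n - 3*data[y]) and n - 5 > 7) must hold; in canonical form it is not (data[y] = 2*y - 15 and 3*data[y] <= 0 and n > 12).
Before pos := n - 5: not (data[y] = 2*y - 15 and 3*data[y] <= 0 and n > 12)
Before n := n: not (data[y] = 2*y - 15 and 3*data[y] <= 0 and n > 12)
Then branch requires not (data[y] = 2*y - 15 and 3*data[y] <= 0 and n > 12); else branch requires not (data[n + 3] = 2*n - 9 and 3*data[n + 3] <= 0 and n > 12).
Before the if: ((2*y = 5 or r > -6) -> (not (data[y] = 2*y - 15 and 3*data[y] <= 0 and n > 12))) and ((not (2*y = 5 or r > -6)) -> (not (data[n + 3] = 2*n - 9 and 3*data[n + 3] <= 0 and n > 12)))
Before assert n - 4 > pos <-> r - n < 9: (n > pos + 4 <-> r < n + 9) and ((2*y = 5 or r > -6) -> (not (data[y] = 2*y - 15 and 3*data[y] <= 0 and n > 12))) and ((not (2*y = 5 or r > -6)) -> (not (data[n + 3] = 2*n - 9 and 3*data[n + 3] <= 0 and n > 12)))
Then branch requires (n > pos + 4 <-> r < n + 9) and ((2*y = 5 or r > -6) -> (not (data[y] = 2*y - 15 and 3*data[y] <= 0 and n > 12))) and ((not (2*y = 5 or r > -6)) -> (not (data[n + 3] = 2*n - 9 and 3*data[n + 3] <= 0 and n > 12))); else branch requires data[2] < 4 and pos <= -8 and (n > r + 4 <-> r < n + 9) and ((2*y = 5 or r > -6) -> (not (data[y] = 2*y - 15 and 3*data[y] <= 0 and n > 12))) and ((not (2*y = 5 or r > -6)) -> (not (data[n + 3] = 2*n - 9 and 3*data[n + 3] <= 0 and n > 12))).
Before the if: ((3*pos <= 2*y + 7 and y = pos + 10) -> ((n > pos + 4 <-> r < n + 9) and ((2*y = 5 or r > -6) -> (not (data[y] = 2*y - 15 and 3*data[y] <= 0 and n > 12))) and ((not (2*y = 5 or r > -6)) -> (not (data[n + 3] = 2*n - 9 and 3*data[n + 3] <= 0 and n > 12))))) and ((not (3*pos <= 2*y + 7 and y = pos + 10)) -> (data[2] < 4 and pos <= -8 and (n > r + 4 <-> r < n + 9) and ((2*y = 5 or r > -6) -> (not (data[y] = 2*y - 15 and 3*data[y] <= 0 and n > 12))) and ((not (2*y = 5 or r > -6)) -> (not (data[n + 3] = 2*n - 9 and 3*data[n + 3] <= 0 and n > 12)))))
Answer: WP = ((3*pos <= 2*y + 7 and y = pos + 10) -> ((n > pos + 4 <-> r < n + 9) and ((2*y = 5 or r > -6) -> (not (data[y] = 2*y - 15 and 3*data[y] <= 0 and n > 12))) and ((not (2*y = 5 or r > -6)) -> (not (data[n + 3] = 2*n - 9 and 3*data[n + 3] <= 0 and n > 12))))) and ((not (3*pos <= 2*y + 7 and y = pos + 10)) -> (data[2] < 4 and pos <= -8 and (n > r + 4 <-> r < n + 9) and ((2*y = 5 or r > -6) -> (not (data[y] = 2*y - 15 and 3*data[y] <= 0 and n > 12))) and ((not (2*y = 5 or r > -6)) -> (not (data[n + 3] = 2*n - 9 and 3*data[n + 3] <= 0 and n > 12)))))


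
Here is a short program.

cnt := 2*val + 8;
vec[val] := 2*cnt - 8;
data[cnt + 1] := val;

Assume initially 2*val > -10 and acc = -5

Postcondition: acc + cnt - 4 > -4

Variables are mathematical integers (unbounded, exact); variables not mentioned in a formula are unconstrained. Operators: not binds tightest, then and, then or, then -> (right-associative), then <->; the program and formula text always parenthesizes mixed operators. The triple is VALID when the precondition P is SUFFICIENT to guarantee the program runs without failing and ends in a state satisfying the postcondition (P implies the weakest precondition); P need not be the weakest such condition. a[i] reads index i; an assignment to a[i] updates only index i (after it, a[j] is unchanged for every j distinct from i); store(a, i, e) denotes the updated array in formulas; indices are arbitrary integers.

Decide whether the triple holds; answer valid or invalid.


Working backward. After the program, the postcondition acc + cnt - 4 > -4 must hold; in canonical form it is acc + cnt > 0.
Before data[cnt + 1] := val: acc + cnt > 0
Before vec[val] := 2*cnt - 8: acc + cnt > 0
Before cnt := 2*val + 8: acc + 2*val > -8
The weakest precondition is acc + 2*val > -8.
Check whether 2*val > -10 and acc = -5 implies it.
Countermodel: at the initial state acc = -5, val = -4, the precondition holds but the weakest precondition fails.
Answer: invalid


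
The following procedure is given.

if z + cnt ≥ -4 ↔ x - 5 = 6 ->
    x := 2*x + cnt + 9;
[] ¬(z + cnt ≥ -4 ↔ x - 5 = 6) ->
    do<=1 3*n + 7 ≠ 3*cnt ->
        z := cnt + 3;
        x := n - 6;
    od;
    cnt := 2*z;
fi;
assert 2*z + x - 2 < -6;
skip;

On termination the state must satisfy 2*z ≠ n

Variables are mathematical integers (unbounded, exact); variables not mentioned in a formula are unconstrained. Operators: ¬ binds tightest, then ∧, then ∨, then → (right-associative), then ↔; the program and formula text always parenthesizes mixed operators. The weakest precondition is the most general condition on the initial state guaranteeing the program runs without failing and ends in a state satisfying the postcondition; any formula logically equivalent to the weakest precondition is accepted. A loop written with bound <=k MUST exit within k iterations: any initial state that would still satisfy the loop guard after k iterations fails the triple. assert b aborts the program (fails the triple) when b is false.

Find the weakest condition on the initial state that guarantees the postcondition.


Working backward. After the program, 2*z ≠ n must hold.
Before skip: 2*z ≠ n
Before assert 2*z + x - 2 < -6: x + 2*z < -4 ∧ 2*z ≠ n
Then branch requires cnt + 2*x + 2*z < -13 ∧ 2*z ≠ n; else branch requires (3*n ≠ 3*cnt - 7 → ((¬(3*n ≠ 3*cnt - 7)) ∧ 2*cnt + n < -4 ∧ 2*cnt ≠ n - 6)) ∧ ((¬(3*n ≠ 3*cnt - 7)) → (x + 2*z < -4 ∧ 2*z ≠ n)).
Before the if: ((cnt + z ≥ -4 ↔ x = 11) → (cnt + 2*x + 2*z < -13 ∧ 2*z ≠ n)) ∧ ((¬(cnt + z ≥ -4 ↔ x = 11)) → ((3*n ≠ 3*cnt - 7 → ((¬(3*n ≠ 3*cnt - 7)) ∧ 2*cnt + n < -4 ∧ 2*cnt ≠ n - 6)) ∧ ((¬(3*n ≠ 3*cnt - 7)) → (x + 2*z < -4 ∧ 2*z ≠ n))))
Answer: WP = ((cnt + z ≥ -4 ↔ x = 11) → (cnt + 2*x + 2*z < -13 ∧ 2*z ≠ n)) ∧ ((¬(cnt + z ≥ -4 ↔ x = 11)) → ((3*n ≠ 3*cnt - 7 → ((¬(3*n ≠ 3*cnt - 7)) ∧ 2*cnt + n < -4 ∧ 2*cnt ≠ n - 6)) ∧ ((¬(3*n ≠ 3*cnt - 7)) → (x + 2*z < -4 ∧ 2*z ≠ n))))


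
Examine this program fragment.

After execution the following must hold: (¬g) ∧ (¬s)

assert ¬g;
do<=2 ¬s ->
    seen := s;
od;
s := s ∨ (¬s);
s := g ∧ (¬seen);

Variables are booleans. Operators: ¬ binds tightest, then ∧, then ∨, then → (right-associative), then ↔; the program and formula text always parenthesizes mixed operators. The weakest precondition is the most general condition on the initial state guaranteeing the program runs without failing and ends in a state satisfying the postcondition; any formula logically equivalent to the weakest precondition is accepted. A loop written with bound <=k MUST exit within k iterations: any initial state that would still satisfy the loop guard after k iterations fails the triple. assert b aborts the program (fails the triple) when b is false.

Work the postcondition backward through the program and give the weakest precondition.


Working backward. After the program, (¬g) ∧ (¬s) must hold.
Before s := g ∧ (¬seen): (¬g) ∧ (¬(g ∧ (¬seen)))
Before s := s ∨ (¬s): (¬g) ∧ (¬(g ∧ (¬seen)))
Before the loop (bound <=2), unroll the exhaustion recursion (WP_0 = exit-now case; WP_j = one more guarded iteration, up to j = 2):
  WP_0: s ∧ (¬g) ∧ (¬(g ∧ (¬seen)))
  WP_1: ((¬s) → (s ∧ (¬g) ∧ (¬(g ∧ (¬s))))) ∧ (s → ((¬g) ∧ (¬(g ∧ (¬seen)))))
  WP_2: ((¬s) → (((¬s) → (s ∧ (¬g) ∧ (¬(g ∧ (¬s))))) ∧ (s → ((¬g) ∧ (¬(g ∧ (¬s))))))) ∧ (s → ((¬g) ∧ (¬(g ∧ (¬seen)))))
So before the loop: ((¬s) → (((¬s) → (s ∧ (¬g) ∧ (¬(g ∧ (¬s))))) ∧ (s → ((¬g) ∧ (¬(g ∧ (¬s))))))) ∧ (s → ((¬g) ∧ (¬(g ∧ (¬seen)))))
Before assert ¬g: (¬g) ∧ ((¬s) → (((¬s) → (s ∧ (¬g) ∧ (¬(g ∧ (¬s))))) ∧ (s → ((¬g) ∧ (¬(g ∧ (¬s))))))) ∧ (s → ((¬g) ∧ (¬(g ∧ (¬seen)))))
Answer: WP = (¬g) ∧ ((¬s) → (((¬s) → (s ∧ (¬g) ∧ (¬(g ∧ (¬s))))) ∧ (s → ((¬g) ∧ (¬(g ∧ (¬s))))))) ∧ (s → ((¬g) ∧ (¬(g ∧ (¬seen)))))


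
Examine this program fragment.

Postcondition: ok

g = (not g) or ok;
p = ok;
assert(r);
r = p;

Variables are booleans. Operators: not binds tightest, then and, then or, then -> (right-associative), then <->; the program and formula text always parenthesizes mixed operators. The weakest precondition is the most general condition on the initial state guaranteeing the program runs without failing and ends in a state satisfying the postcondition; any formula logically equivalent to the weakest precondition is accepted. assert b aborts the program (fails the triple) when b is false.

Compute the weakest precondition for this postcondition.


Working backward. After the program, ok must hold.
Before r := p: ok
Before assert r: r and ok
Before p := ok: r and ok
Before g := (not g) or ok: r and ok
Answer: WP = r and ok


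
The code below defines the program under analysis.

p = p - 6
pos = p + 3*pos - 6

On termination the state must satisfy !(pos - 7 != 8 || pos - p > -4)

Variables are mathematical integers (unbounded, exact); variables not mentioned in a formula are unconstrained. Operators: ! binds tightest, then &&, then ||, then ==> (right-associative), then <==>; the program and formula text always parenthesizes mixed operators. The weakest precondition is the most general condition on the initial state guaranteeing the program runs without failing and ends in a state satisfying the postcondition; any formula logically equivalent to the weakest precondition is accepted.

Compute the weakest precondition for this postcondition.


Working backward. After the program, the postcondition !(pos - 7 != 8 || pos - p > -4) must hold; in canonical form it is !(pos != 15 || pos > p - 4).
Before pos := p + 3*pos - 6: !(p + 3*pos != 21 || 3*pos > 2)
Before p := p - 6: !(p + 3*pos != 27 || 3*pos > 2)
Answer: WP = !(p + 3*pos != 27 || 3*pos > 2)


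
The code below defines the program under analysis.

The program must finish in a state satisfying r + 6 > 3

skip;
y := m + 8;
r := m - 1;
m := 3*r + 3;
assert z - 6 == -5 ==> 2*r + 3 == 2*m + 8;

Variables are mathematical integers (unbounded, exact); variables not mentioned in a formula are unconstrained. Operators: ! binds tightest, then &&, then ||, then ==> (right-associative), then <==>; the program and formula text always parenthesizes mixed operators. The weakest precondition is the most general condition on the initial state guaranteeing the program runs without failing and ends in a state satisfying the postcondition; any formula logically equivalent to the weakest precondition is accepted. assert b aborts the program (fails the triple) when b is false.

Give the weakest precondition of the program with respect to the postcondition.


Working backward. After the program, the postcondition r + 6 > 3 must hold; in canonical form it is r > -3.
Before assert z - 6 == -5 ==> 2*r + 3 == 2*m + 8: (z == 1 ==> 2*r == 2*m + 5) && r > -3
Before m := 3*r + 3: (z == 1 ==> 4*r == -11) && r > -3
Before r := m - 1: (z == 1 ==> 4*m == -7) && m > -2
Before y := m + 8: (z == 1 ==> 4*m == -7) && m > -2
Before skip: (z == 1 ==> 4*m == -7) && m > -2
Answer: WP = (z == 1 ==> 4*m == -7) && m > -2


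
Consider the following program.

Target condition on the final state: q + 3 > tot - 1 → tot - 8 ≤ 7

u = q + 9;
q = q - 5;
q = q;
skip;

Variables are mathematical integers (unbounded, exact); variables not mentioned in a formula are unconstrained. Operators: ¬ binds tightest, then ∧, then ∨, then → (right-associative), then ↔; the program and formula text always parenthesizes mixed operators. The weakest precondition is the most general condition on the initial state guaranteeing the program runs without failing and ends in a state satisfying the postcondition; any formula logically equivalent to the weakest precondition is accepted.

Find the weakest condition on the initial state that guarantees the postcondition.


Working backward. After the program, the postcondition q + 3 > tot - 1 → tot - 8 ≤ 7 must hold; in canonical form it is q > tot - 4 → tot ≤ 15.
Before skip: q > tot - 4 → tot ≤ 15
Before q := q: q > tot - 4 → tot ≤ 15
Before q := q - 5: q > tot + 1 → tot ≤ 15
Before u := q + 9: q > tot + 1 → tot ≤ 15
Answer: WP = q > tot + 1 → tot ≤ 15


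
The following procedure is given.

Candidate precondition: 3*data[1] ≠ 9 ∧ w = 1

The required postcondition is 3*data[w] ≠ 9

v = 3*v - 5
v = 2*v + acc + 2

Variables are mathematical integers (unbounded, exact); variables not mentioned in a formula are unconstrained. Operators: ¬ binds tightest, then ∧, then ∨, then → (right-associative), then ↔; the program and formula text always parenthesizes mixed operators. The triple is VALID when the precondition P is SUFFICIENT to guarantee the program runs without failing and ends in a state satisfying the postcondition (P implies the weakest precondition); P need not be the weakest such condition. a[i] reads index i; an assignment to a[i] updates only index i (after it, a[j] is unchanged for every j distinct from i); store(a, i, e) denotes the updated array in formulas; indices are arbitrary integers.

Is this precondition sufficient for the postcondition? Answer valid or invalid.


Working backward. After the program, 3*data[w] ≠ 9 must hold.
Before v := 2*v + acc + 2: 3*data[w] ≠ 9
Before v := 3*v - 5: 3*data[w] ≠ 9
The weakest precondition is 3*data[w] ≠ 9.
Check whether 3*data[1] ≠ 9 ∧ w = 1 implies it.
Every state satisfying the precondition satisfies the weakest precondition: the implication holds.
Answer: valid


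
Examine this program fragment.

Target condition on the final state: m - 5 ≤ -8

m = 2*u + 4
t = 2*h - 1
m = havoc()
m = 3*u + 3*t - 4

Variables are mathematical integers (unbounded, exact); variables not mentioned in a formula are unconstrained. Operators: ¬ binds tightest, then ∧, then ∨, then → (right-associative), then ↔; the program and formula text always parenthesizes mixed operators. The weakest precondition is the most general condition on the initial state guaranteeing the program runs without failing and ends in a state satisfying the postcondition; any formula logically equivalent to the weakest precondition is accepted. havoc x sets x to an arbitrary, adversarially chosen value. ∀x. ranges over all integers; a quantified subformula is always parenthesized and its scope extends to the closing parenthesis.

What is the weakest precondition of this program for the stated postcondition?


Working backward. After the program, the postcondition m - 5 ≤ -8 must hold; in canonical form it is m ≤ -3.
Before m := 3*u + 3*t - 4: 3*t + 3*u ≤ 1
Before havoc m: 3*t + 3*u ≤ 1
Before t := 2*h - 1: 6*h + 3*u ≤ 4
Before m := 2*u + 4: 6*h + 3*u ≤ 4
Answer: WP = 6*h + 3*u ≤ 4


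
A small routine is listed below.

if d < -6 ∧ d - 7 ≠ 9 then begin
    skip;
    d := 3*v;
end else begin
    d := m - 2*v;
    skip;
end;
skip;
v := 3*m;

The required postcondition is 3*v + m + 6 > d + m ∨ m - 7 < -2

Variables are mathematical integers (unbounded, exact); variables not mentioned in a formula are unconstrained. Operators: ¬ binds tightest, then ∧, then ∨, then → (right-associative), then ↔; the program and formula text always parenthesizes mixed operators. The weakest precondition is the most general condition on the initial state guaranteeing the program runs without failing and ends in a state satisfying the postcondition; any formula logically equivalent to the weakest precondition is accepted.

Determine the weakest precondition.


Working backward. After the program, the postcondition 3*v + m + 6 > d + m ∨ m - 7 < -2 must hold; in canonical form it is 3*v > d - 6 ∨ m < 5.
Before v := 3*m: 9*m > d - 6 ∨ m < 5
Before skip: 9*m > d - 6 ∨ m < 5
Then branch requires 9*m > 3*v - 6 ∨ m < 5; else branch requires 8*m + 2*v > -6 ∨ m < 5.
Before the if: ((d < -6 ∧ d ≠ 16) → (9*m > 3*v - 6 ∨ m < 5)) ∧ ((¬(d < -6 ∧ d ≠ 16)) → (8*m + 2*v > -6 ∨ m < 5))
Answer: WP = ((d < -6 ∧ d ≠ 16) → (9*m > 3*v - 6 ∨ m < 5)) ∧ ((¬(d < -6 ∧ d ≠ 16)) → (8*m + 2*v > -6 ∨ m < 5))


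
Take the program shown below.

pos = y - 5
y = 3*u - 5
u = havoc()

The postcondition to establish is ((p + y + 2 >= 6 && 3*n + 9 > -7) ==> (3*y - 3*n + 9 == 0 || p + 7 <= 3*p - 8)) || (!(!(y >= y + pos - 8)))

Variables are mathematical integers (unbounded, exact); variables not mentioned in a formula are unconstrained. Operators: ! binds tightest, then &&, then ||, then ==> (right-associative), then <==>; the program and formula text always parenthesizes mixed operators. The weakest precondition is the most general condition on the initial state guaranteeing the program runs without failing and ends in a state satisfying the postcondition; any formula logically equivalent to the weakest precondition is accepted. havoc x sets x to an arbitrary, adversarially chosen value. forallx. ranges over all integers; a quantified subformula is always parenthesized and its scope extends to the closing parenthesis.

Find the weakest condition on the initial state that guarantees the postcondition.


Working backward. After the program, the postcondition ((p + y + 2 >= 6 && 3*n + 9 > -7) ==> (3*y - 3*n + 9 == 0 || p + 7 <= 3*p - 8)) || (!(!(y >= y + pos - 8))) must hold; in canonical form it is ((p + y >= 4 && 3*n > -16) ==> (3*y == 3*n - 9 || 2*p >= 15)) || pos <= 8.
Before havoc u: ((p + y >= 4 && 3*n > -16) ==> (3*y == 3*n - 9 || 2*p >= 15)) || pos <= 8
Before y := 3*u - 5: ((p + 3*u >= 9 && 3*n > -16) ==> (9*u == 3*n + 6 || 2*p >= 15)) || pos <= 8
Before pos := y - 5: ((p + 3*u >= 9 && 3*n > -16) ==> (9*u == 3*n + 6 || 2*p >= 15)) || y <= 13
Answer: WP = ((p + 3*u >= 9 && 3*n > -16) ==> (9*u == 3*n + 6 || 2*p >= 15)) || y <= 13


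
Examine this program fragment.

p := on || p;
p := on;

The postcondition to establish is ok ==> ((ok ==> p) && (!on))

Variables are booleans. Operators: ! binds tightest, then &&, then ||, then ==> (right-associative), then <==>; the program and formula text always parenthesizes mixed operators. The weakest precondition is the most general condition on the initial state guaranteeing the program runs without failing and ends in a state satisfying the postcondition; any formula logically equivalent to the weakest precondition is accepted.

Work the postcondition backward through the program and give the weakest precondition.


Working backward. After the program, ok ==> ((ok ==> p) && (!on)) must hold.
Before p := on: ok ==> ((ok ==> on) && (!on))
Before p := on || p: ok ==> ((ok ==> on) && (!on))
Answer: WP = ok ==> ((ok ==> on) && (!on))


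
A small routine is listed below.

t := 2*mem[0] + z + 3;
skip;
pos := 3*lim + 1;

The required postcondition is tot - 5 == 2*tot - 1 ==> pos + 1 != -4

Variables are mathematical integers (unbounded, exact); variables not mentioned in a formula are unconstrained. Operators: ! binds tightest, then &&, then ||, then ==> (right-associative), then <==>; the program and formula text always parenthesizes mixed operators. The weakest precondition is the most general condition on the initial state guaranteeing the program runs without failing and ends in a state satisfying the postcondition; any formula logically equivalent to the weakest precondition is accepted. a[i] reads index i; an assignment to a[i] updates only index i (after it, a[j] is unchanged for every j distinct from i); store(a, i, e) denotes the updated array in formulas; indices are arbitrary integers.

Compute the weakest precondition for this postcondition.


Working backward. After the program, the postcondition tot - 5 == 2*tot - 1 ==> pos + 1 != -4 must hold; in canonical form it is tot == -4 ==> pos != -5.
Before pos := 3*lim + 1: tot == -4 ==> 3*lim != -6
Before skip: tot == -4 ==> 3*lim != -6
Before t := 2*mem[0] + z + 3: tot == -4 ==> 3*lim != -6
Answer: WP = tot == -4 ==> 3*lim != -6


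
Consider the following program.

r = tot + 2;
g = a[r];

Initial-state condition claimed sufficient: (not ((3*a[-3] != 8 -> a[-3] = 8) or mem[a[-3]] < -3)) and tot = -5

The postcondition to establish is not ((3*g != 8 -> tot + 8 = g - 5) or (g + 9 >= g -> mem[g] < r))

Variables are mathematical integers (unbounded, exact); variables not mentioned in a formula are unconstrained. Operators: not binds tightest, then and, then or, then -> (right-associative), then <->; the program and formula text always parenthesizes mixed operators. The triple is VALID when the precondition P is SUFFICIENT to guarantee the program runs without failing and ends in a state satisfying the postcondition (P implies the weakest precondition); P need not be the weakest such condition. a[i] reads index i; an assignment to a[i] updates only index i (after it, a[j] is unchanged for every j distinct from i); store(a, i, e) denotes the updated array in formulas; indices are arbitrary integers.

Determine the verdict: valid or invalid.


Working backward. After the program, the postcondition not ((3*g != 8 -> tot + 8 = g - 5) or (g + 9 >= g -> mem[g] < r)) must hold; in canonical form it is not ((3*g != 8 -> tot = g - 13) or mem[g] < r).
Before g := a[r]: not ((3*a[r] != 8 -> tot = a[r] - 13) or mem[a[r]] < r)
Before r := tot + 2: not ((3*a[tot + 2] != 8 -> tot = a[tot + 2] - 13) or mem[a[tot + 2]] < tot + 2)
The weakest precondition is not ((3*a[tot + 2] != 8 -> tot = a[tot + 2] - 13) or mem[a[tot + 2]] < tot + 2).
Check whether (not ((3*a[-3] != 8 -> a[-3] = 8) or mem[a[-3]] < -3)) and tot = -5 implies it.
Every state satisfying the precondition satisfies the weakest precondition: the implication holds.
Answer: valid


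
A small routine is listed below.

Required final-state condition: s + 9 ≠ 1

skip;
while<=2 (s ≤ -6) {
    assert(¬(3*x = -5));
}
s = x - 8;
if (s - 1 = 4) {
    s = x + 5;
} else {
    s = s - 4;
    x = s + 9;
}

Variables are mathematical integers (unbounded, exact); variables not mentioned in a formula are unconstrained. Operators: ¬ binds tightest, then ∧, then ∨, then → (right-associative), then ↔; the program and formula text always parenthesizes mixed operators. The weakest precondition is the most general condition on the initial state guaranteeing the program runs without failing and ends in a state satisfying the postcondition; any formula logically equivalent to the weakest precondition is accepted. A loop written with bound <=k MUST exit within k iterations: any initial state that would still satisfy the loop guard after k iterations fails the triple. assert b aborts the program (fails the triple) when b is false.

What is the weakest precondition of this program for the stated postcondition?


Working backward. After the program, the postcondition s + 9 ≠ 1 must hold; in canonical form it is s ≠ -8.
Then branch requires x ≠ -13; else branch requires s ≠ -4.
Before the if: (s = 5 → x ≠ -13) ∧ ((¬(s = 5)) → s ≠ -4)
Before s := x - 8: (x = 13 → x ≠ -13) ∧ ((¬(x = 13)) → x ≠ 4)
Before the loop (bound <=2), unroll the exhaustion recursion (WP_0 = exit-now case; WP_j = one more guarded iteration, up to j = 2):
  WP_0: (¬(s ≤ -6)) ∧ (x = 13 → x ≠ -13) ∧ ((¬(x = 13)) → x ≠ 4)
  WP_1: (s ≤ -6 → ((¬(3*x = -5)) ∧ (¬(s ≤ -6)) ∧ (x = 13 → x ≠ -13) ∧ ((¬(x = 13)) → x ≠ 4))) ∧ ((¬(s ≤ -6)) → ((x = 13 → x ≠ -13) ∧ ((¬(x = 13)) → x ≠ 4)))
  WP_2: (s ≤ -6 → ((¬(3*x = -5)) ∧ (s ≤ -6 → ((¬(3*x = -5)) ∧ (¬(s ≤ -6)) ∧ (x = 13 → x ≠ -13) ∧ ((¬(x = 13)) → x ≠ 4))) ∧ ((¬(s ≤ -6)) → ((x = 13 → x ≠ -13) ∧ ((¬(x = 13)) → x ≠ 4))))) ∧ ((¬(s ≤ -6)) → ((x = 13 → x ≠ -13) ∧ ((¬(x = 13)) → x ≠ 4)))
So before the loop: (s ≤ -6 → ((¬(3*x = -5)) ∧ (s ≤ -6 → ((¬(3*x = -5)) ∧ (¬(s ≤ -6)) ∧ (x = 13 → x ≠ -13) ∧ ((¬(x = 13)) → x ≠ 4))) ∧ ((¬(s ≤ -6)) → ((x = 13 → x ≠ -13) ∧ ((¬(x = 13)) → x ≠ 4))))) ∧ ((¬(s ≤ -6)) → ((x = 13 → x ≠ -13) ∧ ((¬(x = 13)) → x ≠ 4)))
Before skip: (s ≤ -6 → ((¬(3*x = -5)) ∧ (s ≤ -6 → ((¬(3*x = -5)) ∧ (¬(s ≤ -6)) ∧ (x = 13 → x ≠ -13) ∧ ((¬(x = 13)) → x ≠ 4))) ∧ ((¬(s ≤ -6)) → ((x = 13 → x ≠ -13) ∧ ((¬(x = 13)) → x ≠ 4))))) ∧ ((¬(s ≤ -6)) → ((x = 13 → x ≠ -13) ∧ ((¬(x = 13)) → x ≠ 4)))
Answer: WP = (s ≤ -6 → ((¬(3*x = -5)) ∧ (s ≤ -6 → ((¬(3*x = -5)) ∧ (¬(s ≤ -6)) ∧ (x = 13 → x ≠ -13) ∧ ((¬(x = 13)) → x ≠ 4))) ∧ ((¬(s ≤ -6)) → ((x = 13 → x ≠ -13) ∧ ((¬(x = 13)) → x ≠ 4))))) ∧ ((¬(s ≤ -6)) → ((x = 13 → x ≠ -13) ∧ ((¬(x = 13)) → x ≠ 4)))


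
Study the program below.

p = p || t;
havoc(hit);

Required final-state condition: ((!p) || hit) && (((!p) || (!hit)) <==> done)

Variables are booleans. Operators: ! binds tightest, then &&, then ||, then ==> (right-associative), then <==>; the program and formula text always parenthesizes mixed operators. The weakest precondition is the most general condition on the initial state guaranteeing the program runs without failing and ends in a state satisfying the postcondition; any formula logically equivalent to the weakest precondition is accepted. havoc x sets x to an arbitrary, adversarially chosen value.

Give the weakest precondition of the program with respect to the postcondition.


Working backward. After the program, ((!p) || hit) && (((!p) || (!hit)) <==> done) must hold.
Before havoc hit: ((!p) <==> done) && (!p) && done
Before p := p || t: ((!(p || t)) <==> done) && (!(p || t)) && done
Answer: WP = ((!(p || t)) <==> done) && (!(p || t)) && done
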